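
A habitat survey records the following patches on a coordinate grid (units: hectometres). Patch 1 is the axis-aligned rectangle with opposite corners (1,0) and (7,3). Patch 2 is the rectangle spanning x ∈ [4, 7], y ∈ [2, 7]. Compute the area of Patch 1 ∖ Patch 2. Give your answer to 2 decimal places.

|Patch 1∩Patch 2|: x∈[4,7], y∈[2,3] → 3·1 = 3.
|Patch 1| = 18.
|Patch 1 ∖ Patch 2| = |Patch 1| − |Patch 1∩Patch 2| = 18 − 3 = 15.00.

15.00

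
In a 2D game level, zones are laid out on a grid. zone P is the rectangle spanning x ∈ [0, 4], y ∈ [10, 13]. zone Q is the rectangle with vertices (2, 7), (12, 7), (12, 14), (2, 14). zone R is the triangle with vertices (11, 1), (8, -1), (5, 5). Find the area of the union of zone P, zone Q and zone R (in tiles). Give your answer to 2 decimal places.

By inclusion–exclusion:
Individual areas: |zone P| = 12, |zone Q| = 70, |zone R| = 12.
|zone P∩zone Q|: x∈[2,4], y∈[10,13] → 2·3 = 6.
|zone P∩zone R| = 0.
|zone Q∩zone R| = 0.
|zone P∩zone Q∩zone R| = 0.
|zone P ∪ zone Q ∪ zone R| = 94 − 6 + 0 = 88.00.

88.00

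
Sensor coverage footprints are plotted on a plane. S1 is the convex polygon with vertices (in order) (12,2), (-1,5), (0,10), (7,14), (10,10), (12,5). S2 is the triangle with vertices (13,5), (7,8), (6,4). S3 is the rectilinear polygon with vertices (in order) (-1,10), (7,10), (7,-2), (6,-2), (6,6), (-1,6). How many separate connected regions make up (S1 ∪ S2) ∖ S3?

(S1 ∪ S2) ∖ S3 splits into 2 disjoint pieces (area 12.5538, area 52.4993).

2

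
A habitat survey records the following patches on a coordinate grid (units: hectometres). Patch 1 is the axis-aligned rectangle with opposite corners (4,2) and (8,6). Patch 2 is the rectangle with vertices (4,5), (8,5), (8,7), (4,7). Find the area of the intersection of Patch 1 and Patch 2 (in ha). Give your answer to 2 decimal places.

|Patch 1∩Patch 2|: x∈[4,8], y∈[5,6] → 4·1 = 4.

4.00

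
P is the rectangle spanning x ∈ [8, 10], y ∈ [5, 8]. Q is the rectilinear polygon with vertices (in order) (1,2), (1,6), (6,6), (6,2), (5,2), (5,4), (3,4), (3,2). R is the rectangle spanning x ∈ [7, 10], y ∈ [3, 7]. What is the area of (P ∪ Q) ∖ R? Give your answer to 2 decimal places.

18.00

|P ∪ Q| = 22.
|(P ∪ Q) ∩ R| = 4.
|(P ∪ Q) ∖ R| = 22 − 4 = 18.00.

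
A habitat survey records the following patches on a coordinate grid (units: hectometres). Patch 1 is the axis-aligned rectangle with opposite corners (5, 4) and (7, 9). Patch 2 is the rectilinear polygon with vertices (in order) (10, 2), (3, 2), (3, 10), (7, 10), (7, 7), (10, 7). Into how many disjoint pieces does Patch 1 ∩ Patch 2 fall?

Patch 1 ∩ Patch 2 is a single connected region.

1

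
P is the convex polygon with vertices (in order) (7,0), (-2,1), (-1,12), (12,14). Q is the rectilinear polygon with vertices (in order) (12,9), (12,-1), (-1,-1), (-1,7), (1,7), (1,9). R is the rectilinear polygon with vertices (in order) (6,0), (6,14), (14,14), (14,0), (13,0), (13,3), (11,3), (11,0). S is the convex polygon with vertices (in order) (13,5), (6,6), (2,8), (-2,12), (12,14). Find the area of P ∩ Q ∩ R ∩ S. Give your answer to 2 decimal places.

11.71

The intersection is the polygon with vertices (8.99,5.573), (6,6), (6,9), (10.214,9).
By the shoelace formula its area is 11.71.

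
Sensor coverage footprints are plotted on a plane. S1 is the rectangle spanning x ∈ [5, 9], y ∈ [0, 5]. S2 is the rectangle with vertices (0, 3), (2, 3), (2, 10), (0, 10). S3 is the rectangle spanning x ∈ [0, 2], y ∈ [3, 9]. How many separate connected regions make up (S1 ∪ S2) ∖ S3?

(S1 ∪ S2) ∖ S3 splits into 2 disjoint pieces (area 20, area 2).

2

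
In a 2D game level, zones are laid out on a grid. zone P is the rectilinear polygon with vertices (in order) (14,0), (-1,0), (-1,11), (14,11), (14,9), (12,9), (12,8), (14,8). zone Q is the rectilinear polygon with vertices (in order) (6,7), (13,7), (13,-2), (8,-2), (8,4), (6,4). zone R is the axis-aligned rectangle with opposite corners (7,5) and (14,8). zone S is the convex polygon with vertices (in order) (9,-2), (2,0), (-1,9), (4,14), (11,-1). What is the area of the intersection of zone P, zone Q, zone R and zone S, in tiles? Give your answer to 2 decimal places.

1.47

The intersection is the polygon with vertices (7,5), (7,7), (7.267,7), (8.2,5).
By the shoelace formula its area is 1.47.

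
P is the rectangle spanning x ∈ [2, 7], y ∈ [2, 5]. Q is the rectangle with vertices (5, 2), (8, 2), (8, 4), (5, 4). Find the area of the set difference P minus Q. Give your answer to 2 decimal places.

|P∩Q|: x∈[5,7], y∈[2,4] → 2·2 = 4.
|P| = 15.
|P ∖ Q| = |P| − |P∩Q| = 15 − 4 = 11.00.

11.00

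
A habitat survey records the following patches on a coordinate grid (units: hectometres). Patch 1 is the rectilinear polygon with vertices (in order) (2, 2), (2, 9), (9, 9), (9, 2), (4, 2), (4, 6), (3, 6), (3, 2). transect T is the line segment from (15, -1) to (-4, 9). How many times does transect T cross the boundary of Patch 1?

The segment meets the boundary at (2,5.842), (3,5.316), (9,2.158), (4,4.789).

4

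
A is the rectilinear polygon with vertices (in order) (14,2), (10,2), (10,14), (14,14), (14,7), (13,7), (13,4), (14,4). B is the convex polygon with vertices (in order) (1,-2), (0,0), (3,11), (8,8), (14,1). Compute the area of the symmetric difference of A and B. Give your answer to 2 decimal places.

|A| = 45, |B| = 98.5, |A∩B| = 5.7619.
|A △ B| = |A| + |B| − 2·|A∩B| = 45 + 98.5 − 11.5238 = 131.98.

131.98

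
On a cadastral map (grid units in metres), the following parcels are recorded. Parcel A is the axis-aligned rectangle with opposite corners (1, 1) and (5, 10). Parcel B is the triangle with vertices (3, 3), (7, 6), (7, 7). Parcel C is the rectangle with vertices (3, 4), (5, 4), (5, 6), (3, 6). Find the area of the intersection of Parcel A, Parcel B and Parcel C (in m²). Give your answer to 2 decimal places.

0.33

The intersection is the polygon with vertices (4.333,4), (4,4), (5,5), (5,4.5).
By the shoelace formula its area is 0.33.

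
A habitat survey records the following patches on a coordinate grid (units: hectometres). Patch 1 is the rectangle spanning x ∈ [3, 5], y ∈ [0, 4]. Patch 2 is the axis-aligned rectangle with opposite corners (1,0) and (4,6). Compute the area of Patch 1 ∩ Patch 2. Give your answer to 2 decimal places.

4.00

|Patch 1∩Patch 2|: x∈[3,4], y∈[0,4] → 1·4 = 4.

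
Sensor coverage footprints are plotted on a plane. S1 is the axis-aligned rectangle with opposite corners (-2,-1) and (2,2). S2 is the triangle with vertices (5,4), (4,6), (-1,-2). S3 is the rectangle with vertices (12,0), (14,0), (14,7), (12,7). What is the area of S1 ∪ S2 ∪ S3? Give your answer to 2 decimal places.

32.69

By inclusion–exclusion:
Individual areas: |S1| = 12, |S2| = 9, |S3| = 14.
|S1∩S2| = 2.3125.
|S1∩S3| = 0 (no overlap).
|S2∩S3| = 0.
|S1∩S2∩S3| = 0.
|S1 ∪ S2 ∪ S3| = 35 − 2.3125 + 0 = 32.69.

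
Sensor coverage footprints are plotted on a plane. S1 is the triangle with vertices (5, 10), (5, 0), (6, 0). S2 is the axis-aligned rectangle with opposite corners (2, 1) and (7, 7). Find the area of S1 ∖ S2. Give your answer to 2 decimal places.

1.40

|S1| = 5, |S1∩S2| = 3.6.
|S1 ∖ S2| = |S1| − |S1∩S2| = 5 − 3.6 = 1.40.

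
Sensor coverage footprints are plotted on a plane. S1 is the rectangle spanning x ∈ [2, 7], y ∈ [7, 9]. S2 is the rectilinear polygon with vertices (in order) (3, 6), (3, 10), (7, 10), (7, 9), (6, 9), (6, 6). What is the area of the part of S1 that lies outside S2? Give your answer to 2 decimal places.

|S1| = 10, |S1∩S2| = 6.
|S1 ∖ S2| = |S1| − |S1∩S2| = 10 − 6 = 4.00.

4.00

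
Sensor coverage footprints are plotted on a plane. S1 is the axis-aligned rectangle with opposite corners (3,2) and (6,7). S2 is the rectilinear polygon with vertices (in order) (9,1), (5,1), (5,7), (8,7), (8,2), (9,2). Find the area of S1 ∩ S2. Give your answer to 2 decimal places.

The intersection is the polygon with vertices (6,2), (5,2), (5,7), (6,7).
By the shoelace formula its area is 5.00.

5.00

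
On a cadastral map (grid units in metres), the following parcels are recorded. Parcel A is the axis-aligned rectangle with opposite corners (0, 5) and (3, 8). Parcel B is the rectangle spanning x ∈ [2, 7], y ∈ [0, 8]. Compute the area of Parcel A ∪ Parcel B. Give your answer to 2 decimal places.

By inclusion–exclusion:
Individual areas: |Parcel A| = 9, |Parcel B| = 40.
|Parcel A∩Parcel B|: x∈[2,3], y∈[5,8] → 1·3 = 3.
|Parcel A ∪ Parcel B| = 49 − 3 = 46.00.

46.00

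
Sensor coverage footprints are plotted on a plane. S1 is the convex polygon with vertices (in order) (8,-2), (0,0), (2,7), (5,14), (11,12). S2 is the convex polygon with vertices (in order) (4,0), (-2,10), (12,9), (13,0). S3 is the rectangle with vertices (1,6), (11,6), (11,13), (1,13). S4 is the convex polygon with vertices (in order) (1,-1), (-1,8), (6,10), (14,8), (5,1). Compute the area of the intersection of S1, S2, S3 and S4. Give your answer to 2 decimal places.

25.74

The intersection is the polygon with vertices (9.2,9.2), (10.339,8.915), (9.714,6), (1.714,6), (2,7), (2.907,9.116), (4.4,9.543).
By the shoelace formula its area is 25.74.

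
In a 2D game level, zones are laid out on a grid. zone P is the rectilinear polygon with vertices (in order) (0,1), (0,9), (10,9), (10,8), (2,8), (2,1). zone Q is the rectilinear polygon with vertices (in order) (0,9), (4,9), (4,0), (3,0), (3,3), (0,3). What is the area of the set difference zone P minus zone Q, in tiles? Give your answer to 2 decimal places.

|zone P| = 24, |zone P∩zone Q| = 14.
|zone P ∖ zone Q| = |zone P| − |zone P∩zone Q| = 24 − 14 = 10.00.

10.00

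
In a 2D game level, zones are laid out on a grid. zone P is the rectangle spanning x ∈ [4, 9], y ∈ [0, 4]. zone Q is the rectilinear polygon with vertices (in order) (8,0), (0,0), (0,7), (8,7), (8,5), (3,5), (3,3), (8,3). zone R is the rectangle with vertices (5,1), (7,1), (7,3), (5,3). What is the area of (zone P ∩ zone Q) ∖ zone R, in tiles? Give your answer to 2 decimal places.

8.00

|zone P ∩ zone Q| = 12.
|(zone P ∩ zone Q) ∩ zone R| = 4.
|(zone P ∩ zone Q) ∖ zone R| = 12 − 4 = 8.00.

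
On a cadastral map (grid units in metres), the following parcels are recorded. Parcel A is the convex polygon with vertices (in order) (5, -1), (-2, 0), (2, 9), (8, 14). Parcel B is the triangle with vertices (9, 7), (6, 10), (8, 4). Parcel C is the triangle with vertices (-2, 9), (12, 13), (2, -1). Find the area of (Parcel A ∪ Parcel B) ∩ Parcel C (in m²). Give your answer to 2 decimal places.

52.48

|Parcel A ∪ Parcel B| = 76.25.
|(Parcel A ∪ Parcel B) ∩ Parcel C| = 52.48.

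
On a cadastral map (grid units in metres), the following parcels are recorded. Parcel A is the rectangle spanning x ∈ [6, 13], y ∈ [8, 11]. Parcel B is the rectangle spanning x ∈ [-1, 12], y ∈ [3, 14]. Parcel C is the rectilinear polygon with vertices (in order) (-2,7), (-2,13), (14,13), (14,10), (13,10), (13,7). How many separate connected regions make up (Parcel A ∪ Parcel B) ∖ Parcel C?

2

(Parcel A ∪ Parcel B) ∖ Parcel C splits into 2 disjoint pieces (area 52, area 13).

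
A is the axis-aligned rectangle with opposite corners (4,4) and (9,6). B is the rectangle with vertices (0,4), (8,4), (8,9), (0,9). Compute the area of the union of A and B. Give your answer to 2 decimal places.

42.00

By inclusion–exclusion:
Individual areas: |A| = 10, |B| = 40.
|A∩B|: x∈[4,8], y∈[4,6] → 4·2 = 8.
|A ∪ B| = 50 − 8 = 42.00.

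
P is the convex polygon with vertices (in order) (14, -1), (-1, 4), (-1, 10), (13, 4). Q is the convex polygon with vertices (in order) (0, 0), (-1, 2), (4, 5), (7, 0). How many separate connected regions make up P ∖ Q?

P ∖ Q is a single connected region.

1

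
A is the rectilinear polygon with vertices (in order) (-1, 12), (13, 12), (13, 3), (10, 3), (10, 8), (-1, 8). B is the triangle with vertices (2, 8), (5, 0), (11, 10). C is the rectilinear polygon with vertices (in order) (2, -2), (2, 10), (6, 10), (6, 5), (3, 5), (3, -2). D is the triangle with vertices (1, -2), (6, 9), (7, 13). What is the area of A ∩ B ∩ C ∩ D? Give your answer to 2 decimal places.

The intersection is the polygon with vertices (5,8), (5.293,8.732), (5.944,8.876), (5.545,8).
By the shoelace formula its area is 0.46.

0.46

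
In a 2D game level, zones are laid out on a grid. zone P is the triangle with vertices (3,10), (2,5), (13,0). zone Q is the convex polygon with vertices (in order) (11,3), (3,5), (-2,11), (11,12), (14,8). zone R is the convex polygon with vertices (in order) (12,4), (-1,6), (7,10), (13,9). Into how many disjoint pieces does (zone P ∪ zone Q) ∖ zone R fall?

2

(zone P ∪ zone Q) ∖ zone R splits into 2 disjoint pieces (area 17.7862, area 37.7529).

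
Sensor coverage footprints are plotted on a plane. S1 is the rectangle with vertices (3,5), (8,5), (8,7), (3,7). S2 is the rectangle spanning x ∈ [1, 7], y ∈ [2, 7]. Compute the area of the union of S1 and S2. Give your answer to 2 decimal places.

By inclusion–exclusion:
Individual areas: |S1| = 10, |S2| = 30.
|S1∩S2|: x∈[3,7], y∈[5,7] → 4·2 = 8.
|S1 ∪ S2| = 40 − 8 = 32.00.

32.00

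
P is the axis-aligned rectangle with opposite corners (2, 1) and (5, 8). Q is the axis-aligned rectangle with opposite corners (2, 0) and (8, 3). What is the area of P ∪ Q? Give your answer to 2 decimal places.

33.00

By inclusion–exclusion:
Individual areas: |P| = 21, |Q| = 18.
|P∩Q|: x∈[2,5], y∈[1,3] → 3·2 = 6.
|P ∪ Q| = 39 − 6 = 33.00.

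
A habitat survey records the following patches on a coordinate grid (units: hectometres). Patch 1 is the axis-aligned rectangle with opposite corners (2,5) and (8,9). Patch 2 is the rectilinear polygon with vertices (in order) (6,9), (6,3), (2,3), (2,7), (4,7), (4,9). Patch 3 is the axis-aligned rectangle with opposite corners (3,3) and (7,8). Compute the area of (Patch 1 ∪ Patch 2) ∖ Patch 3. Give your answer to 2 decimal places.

14.00

|Patch 1 ∪ Patch 2| = 32.
|(Patch 1 ∪ Patch 2) ∩ Patch 3| = 18.
|(Patch 1 ∪ Patch 2) ∖ Patch 3| = 32 − 18 = 14.00.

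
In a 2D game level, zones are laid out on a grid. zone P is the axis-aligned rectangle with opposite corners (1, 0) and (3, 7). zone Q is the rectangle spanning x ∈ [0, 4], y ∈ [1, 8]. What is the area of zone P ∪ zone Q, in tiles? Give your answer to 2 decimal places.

By inclusion–exclusion:
Individual areas: |zone P| = 14, |zone Q| = 28.
|zone P∩zone Q|: x∈[1,3], y∈[1,7] → 2·6 = 12.
|zone P ∪ zone Q| = 42 − 12 = 30.00.

30.00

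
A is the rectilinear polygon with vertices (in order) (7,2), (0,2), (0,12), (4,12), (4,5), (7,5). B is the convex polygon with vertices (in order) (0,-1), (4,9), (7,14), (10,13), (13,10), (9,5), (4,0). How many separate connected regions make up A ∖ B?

2

A ∖ B splits into 2 disjoint pieces (area 0.5, area 30.2).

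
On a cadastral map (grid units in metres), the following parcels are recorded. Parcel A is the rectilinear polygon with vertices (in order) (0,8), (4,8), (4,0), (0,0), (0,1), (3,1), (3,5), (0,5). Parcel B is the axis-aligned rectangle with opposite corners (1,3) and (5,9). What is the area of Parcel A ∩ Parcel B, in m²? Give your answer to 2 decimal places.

11.00

The intersection is the polygon with vertices (4,8), (4,3), (3,3), (3,5), (1,5), (1,8).
By the shoelace formula its area is 11.00.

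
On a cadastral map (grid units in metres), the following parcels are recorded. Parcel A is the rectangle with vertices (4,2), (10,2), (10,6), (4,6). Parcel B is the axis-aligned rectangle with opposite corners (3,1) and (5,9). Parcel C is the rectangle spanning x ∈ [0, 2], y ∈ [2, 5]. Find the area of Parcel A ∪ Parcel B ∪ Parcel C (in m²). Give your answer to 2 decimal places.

By inclusion–exclusion:
Individual areas: |Parcel A| = 24, |Parcel B| = 16, |Parcel C| = 6.
|Parcel A∩Parcel B|: x∈[4,5], y∈[2,6] → 1·4 = 4.
|Parcel A∩Parcel C| = 0 (no overlap).
|Parcel B∩Parcel C| = 0 (no overlap).
|Parcel A∩Parcel B∩Parcel C| = 0.
|Parcel A ∪ Parcel B ∪ Parcel C| = 46 − 4 + 0 = 42.00.

42.00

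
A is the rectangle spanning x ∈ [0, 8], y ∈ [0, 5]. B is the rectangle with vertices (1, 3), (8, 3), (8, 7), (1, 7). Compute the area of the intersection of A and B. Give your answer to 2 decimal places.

|A∩B|: x∈[1,8], y∈[3,5] → 7·2 = 14.

14.00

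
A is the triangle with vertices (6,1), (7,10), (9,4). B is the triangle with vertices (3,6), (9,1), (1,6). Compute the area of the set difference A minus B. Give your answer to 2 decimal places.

|A| = 12, |A∩B| = 0.4876.
|A ∖ B| = |A| − |A∩B| = 12 − 0.4876 = 11.51.

11.51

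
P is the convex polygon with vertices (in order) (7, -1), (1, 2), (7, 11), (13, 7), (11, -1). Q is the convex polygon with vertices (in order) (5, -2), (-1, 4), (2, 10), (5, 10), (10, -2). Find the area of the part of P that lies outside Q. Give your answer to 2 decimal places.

48.30

|P| = 88, |P∩Q| = 39.6955.
|P ∖ Q| = |P| − |P∩Q| = 88 − 39.6955 = 48.30.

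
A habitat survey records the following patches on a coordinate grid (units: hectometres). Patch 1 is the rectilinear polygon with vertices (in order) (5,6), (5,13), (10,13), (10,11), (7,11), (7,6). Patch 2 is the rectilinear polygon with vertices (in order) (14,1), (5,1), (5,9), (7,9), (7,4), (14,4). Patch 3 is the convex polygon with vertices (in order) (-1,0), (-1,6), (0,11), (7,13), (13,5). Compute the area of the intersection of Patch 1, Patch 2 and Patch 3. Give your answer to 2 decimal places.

6.00

The intersection is the polygon with vertices (7,9), (7,6), (5,6), (5,9).
By the shoelace formula its area is 6.00.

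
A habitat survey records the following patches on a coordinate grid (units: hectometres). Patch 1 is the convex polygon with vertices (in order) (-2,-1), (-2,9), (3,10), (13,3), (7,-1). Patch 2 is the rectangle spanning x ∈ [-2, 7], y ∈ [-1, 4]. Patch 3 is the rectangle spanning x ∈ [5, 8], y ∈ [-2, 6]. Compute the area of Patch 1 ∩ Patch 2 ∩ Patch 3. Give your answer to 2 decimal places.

The intersection is the polygon with vertices (7,4), (7,-1), (5,-1), (5,4).
By the shoelace formula its area is 10.00.

10.00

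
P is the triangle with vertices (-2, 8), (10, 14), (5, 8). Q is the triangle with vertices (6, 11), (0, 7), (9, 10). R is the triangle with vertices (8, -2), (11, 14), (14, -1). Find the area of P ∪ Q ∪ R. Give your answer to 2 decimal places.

By inclusion–exclusion:
Individual areas: |P| = 21, |Q| = 9, |R| = 46.5.
|P∩Q| = 6.2834.
|P∩R| = 0.
|Q∩R| = 0.
|P∩Q∩R| = 0.
|P ∪ Q ∪ R| = 76.5 − 6.2834 + 0 = 70.22.

70.22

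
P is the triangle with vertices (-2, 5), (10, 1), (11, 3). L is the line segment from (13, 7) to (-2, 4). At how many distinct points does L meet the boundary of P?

The segment meets the boundary at (-0.125,4.375), (0.826,4.565).

2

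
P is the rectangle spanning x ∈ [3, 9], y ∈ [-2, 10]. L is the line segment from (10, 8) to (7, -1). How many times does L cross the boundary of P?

The segment meets the boundary at (9,5).

1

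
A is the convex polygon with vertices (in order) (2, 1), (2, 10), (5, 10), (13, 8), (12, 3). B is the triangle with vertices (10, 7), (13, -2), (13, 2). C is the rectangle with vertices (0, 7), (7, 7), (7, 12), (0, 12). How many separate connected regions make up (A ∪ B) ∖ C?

(A ∪ B) ∖ C is a single connected region.

1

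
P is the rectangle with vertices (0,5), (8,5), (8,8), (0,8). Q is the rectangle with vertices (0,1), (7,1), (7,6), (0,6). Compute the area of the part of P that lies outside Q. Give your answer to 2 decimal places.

17.00

|P∩Q|: x∈[0,7], y∈[5,6] → 7·1 = 7.
|P| = 24.
|P ∖ Q| = |P| − |P∩Q| = 24 − 7 = 17.00.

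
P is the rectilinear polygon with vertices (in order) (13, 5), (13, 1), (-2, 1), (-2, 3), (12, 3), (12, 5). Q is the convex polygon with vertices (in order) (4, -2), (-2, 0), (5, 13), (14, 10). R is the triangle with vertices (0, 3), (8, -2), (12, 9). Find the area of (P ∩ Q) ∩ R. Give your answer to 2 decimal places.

The region (P ∩ Q) ∩ R is the polygon with vertices (8.167,3), (6.5,1), (3.2,1), (0,3).
By the shoelace formula its area is 11.47.

11.47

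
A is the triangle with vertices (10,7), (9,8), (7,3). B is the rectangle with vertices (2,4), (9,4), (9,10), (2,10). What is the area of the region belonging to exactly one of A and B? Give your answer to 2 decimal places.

41.18

|A| = 3.5, |B| = 42, |A∩B| = 2.1583.
|A △ B| = |A| + |B| − 2·|A∩B| = 3.5 + 42 − 4.3167 = 41.18.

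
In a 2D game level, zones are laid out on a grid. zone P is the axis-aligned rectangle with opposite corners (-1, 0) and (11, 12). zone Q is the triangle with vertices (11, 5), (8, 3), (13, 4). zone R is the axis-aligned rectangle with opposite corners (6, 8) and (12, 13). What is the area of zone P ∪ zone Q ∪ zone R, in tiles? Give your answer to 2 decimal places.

By inclusion–exclusion:
Individual areas: |zone P| = 144, |zone Q| = 3.5, |zone R| = 30.
|zone P∩zone Q| = 2.1.
|zone P∩zone R|: x∈[6,11], y∈[8,12] → 5·4 = 20.
|zone Q∩zone R| = 0.
|zone P∩zone Q∩zone R| = 0.
|zone P ∪ zone Q ∪ zone R| = 177.5 − 22.1 + 0 = 155.40.

155.40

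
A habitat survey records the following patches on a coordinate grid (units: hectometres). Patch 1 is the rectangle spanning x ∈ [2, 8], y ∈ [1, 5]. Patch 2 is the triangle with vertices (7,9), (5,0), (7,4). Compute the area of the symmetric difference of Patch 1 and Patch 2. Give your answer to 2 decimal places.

|Patch 1| = 24, |Patch 2| = 5, |Patch 1∩Patch 2| = 3.0833.
|Patch 1 △ Patch 2| = |Patch 1| + |Patch 2| − 2·|Patch 1∩Patch 2| = 24 + 5 − 6.1667 = 22.83.

22.83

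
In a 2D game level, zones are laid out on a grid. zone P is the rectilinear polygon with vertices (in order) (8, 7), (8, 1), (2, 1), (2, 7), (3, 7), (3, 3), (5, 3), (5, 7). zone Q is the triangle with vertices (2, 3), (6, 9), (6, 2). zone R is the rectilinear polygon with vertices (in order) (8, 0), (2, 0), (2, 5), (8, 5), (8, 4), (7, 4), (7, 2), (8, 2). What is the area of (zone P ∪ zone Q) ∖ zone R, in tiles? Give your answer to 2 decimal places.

13.33

|zone P ∪ zone Q| = 35.25.
|(zone P ∪ zone Q) ∩ zone R| = 21.9167.
|(zone P ∪ zone Q) ∖ zone R| = 35.25 − 21.9167 = 13.33.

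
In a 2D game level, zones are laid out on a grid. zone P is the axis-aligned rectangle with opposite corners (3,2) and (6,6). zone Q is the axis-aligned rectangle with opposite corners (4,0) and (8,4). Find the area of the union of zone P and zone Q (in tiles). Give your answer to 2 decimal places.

24.00

By inclusion–exclusion:
Individual areas: |zone P| = 12, |zone Q| = 16.
|zone P∩zone Q|: x∈[4,6], y∈[2,4] → 2·2 = 4.
|zone P ∪ zone Q| = 28 − 4 = 24.00.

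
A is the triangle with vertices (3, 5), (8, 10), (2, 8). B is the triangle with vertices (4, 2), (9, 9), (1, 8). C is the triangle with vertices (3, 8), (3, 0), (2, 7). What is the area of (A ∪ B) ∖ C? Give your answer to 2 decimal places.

|A ∪ B| = 27.8143.
|(A ∪ B) ∩ C| = 2.4.
|(A ∪ B) ∖ C| = 27.8143 − 2.4 = 25.41.

25.41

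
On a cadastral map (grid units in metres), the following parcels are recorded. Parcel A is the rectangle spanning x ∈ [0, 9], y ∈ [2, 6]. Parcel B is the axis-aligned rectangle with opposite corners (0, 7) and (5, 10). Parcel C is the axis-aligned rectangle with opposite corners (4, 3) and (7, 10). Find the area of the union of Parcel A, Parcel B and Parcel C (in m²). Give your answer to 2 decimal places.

By inclusion–exclusion:
Individual areas: |Parcel A| = 36, |Parcel B| = 15, |Parcel C| = 21.
|Parcel A∩Parcel B| = 0 (no overlap).
|Parcel A∩Parcel C|: x∈[4,7], y∈[3,6] → 3·3 = 9.
|Parcel B∩Parcel C|: x∈[4,5], y∈[7,10] → 1·3 = 3.
|Parcel A∩Parcel B∩Parcel C| = 0.
|Parcel A ∪ Parcel B ∪ Parcel C| = 72 − 12 + 0 = 60.00.

60.00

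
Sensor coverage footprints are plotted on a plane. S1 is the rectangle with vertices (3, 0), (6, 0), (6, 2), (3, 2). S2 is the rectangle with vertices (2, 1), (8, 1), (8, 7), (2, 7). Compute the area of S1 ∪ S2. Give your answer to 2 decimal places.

39.00

By inclusion–exclusion:
Individual areas: |S1| = 6, |S2| = 36.
|S1∩S2|: x∈[3,6], y∈[1,2] → 3·1 = 3.
|S1 ∪ S2| = 42 − 3 = 39.00.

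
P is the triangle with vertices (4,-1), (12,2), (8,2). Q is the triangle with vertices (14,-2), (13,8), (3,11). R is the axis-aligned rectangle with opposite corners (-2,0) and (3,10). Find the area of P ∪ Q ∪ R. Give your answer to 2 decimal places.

By inclusion–exclusion:
Individual areas: |P| = 6, |Q| = 48.5, |R| = 50.
|P∩Q| = 0.2729.
|P∩R| = 0.
|Q∩R| = 0.
|P∩Q∩R| = 0.
|P ∪ Q ∪ R| = 104.5 − 0.2729 + 0 = 104.23.

104.23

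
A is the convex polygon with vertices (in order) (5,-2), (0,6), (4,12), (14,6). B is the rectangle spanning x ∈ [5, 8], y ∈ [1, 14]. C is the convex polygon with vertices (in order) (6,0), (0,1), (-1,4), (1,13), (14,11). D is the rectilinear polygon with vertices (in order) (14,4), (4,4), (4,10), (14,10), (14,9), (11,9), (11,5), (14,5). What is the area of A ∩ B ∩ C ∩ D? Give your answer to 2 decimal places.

The intersection is the polygon with vertices (5,10), (7.333,10), (8,9.6), (8,4), (5,4).
By the shoelace formula its area is 17.87.

17.87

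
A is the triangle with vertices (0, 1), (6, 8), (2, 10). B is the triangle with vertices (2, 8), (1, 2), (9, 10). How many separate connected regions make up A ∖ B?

A ∖ B is a single connected region.

1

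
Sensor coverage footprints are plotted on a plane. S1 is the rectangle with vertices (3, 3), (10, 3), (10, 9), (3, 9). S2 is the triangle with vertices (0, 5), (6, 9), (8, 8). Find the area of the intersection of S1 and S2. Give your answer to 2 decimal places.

5.69

The intersection is the polygon with vertices (3,7), (6,9), (8,8), (3,6.125).
By the shoelace formula its area is 5.69.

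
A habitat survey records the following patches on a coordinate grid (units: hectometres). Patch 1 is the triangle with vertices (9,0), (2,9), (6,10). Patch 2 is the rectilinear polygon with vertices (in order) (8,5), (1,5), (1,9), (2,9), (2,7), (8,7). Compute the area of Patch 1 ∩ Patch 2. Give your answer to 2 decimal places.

5.73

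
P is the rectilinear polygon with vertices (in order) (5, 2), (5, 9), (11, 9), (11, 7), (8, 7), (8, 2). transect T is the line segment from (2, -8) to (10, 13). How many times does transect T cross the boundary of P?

2

The segment meets the boundary at (8.476,9), (5.81,2).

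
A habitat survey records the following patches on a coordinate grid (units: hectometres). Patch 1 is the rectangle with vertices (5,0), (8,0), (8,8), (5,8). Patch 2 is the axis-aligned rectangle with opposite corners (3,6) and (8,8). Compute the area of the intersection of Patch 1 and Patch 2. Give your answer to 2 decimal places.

6.00

|Patch 1∩Patch 2|: x∈[5,8], y∈[6,8] → 3·2 = 6.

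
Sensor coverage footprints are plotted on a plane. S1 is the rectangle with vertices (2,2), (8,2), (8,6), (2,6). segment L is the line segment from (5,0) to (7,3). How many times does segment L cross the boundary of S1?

The segment meets the boundary at (6.333,2).

1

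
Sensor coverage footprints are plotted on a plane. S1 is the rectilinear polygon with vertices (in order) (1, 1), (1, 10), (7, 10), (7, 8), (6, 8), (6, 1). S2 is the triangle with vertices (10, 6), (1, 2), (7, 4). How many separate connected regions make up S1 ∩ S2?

1

S1 ∩ S2 is a single connected region.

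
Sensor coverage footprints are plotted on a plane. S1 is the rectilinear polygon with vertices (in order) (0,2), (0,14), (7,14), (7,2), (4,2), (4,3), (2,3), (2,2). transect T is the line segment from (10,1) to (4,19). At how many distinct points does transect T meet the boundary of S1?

The segment meets the boundary at (5.667,14), (7,10).

2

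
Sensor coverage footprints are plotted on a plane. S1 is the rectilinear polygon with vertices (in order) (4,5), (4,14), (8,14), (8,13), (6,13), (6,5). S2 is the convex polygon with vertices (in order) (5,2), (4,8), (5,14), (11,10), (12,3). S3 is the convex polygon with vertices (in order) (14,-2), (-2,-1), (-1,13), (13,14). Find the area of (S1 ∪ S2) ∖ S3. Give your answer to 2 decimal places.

2.00

|S1 ∪ S2| = 73.
|(S1 ∪ S2) ∩ S3| = 71.
|(S1 ∪ S2) ∖ S3| = 73 − 71 = 2.00.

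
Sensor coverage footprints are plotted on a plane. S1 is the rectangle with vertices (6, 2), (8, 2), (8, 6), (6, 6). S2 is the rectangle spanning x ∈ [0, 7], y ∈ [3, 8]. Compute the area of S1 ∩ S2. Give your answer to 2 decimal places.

|S1∩S2|: x∈[6,7], y∈[3,6] → 1·3 = 3.

3.00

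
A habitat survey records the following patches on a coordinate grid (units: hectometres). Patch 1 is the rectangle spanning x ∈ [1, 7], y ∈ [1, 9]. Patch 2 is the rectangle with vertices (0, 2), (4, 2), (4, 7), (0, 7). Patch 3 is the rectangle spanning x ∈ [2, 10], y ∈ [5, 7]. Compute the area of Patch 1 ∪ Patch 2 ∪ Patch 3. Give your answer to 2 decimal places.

By inclusion–exclusion:
Individual areas: |Patch 1| = 48, |Patch 2| = 20, |Patch 3| = 16.
|Patch 1∩Patch 2|: x∈[1,4], y∈[2,7] → 3·5 = 15.
|Patch 1∩Patch 3|: x∈[2,7], y∈[5,7] → 5·2 = 10.
|Patch 2∩Patch 3|: x∈[2,4], y∈[5,7] → 2·2 = 4.
|Patch 1∩Patch 2∩Patch 3| = 4.
|Patch 1 ∪ Patch 2 ∪ Patch 3| = 84 − 29 + 4 = 59.00.

59.00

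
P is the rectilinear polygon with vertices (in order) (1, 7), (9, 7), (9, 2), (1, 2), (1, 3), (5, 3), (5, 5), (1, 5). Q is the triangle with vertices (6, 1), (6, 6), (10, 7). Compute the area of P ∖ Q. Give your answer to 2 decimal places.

|P| = 32, |P∩Q| = 9.0417.
|P ∖ Q| = |P| − |P∩Q| = 32 − 9.0417 = 22.96.

22.96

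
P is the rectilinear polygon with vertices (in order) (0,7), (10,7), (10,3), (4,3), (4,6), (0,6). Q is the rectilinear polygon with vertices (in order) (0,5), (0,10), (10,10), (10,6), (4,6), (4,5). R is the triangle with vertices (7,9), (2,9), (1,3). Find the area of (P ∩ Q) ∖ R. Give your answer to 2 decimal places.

|P ∩ Q| = 10.
|(P ∩ Q) ∩ R| = 2.9167.
|(P ∩ Q) ∖ R| = 10 − 2.9167 = 7.08.

7.08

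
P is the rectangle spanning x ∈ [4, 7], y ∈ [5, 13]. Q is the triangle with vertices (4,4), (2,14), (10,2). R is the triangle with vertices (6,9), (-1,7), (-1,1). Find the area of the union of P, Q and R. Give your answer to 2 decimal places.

By inclusion–exclusion:
Individual areas: |P| = 24, |Q| = 28, |R| = 21.
|P∩Q| = 11.25.
|P∩R| = 1.7143.
|Q∩R| = 2.879.
|P∩Q∩R| = 1.6235.
|P ∪ Q ∪ R| = 73 − 15.8433 + 1.6235 = 58.78.

58.78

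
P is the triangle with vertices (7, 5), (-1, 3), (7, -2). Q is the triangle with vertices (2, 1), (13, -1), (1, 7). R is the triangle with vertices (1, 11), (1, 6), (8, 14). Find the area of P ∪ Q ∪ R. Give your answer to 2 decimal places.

59.74

By inclusion–exclusion:
Individual areas: |P| = 28, |Q| = 32, |R| = 17.5.
|P∩Q| = 17.5518.
|P∩R| = 0.
|Q∩R| = 0.2063.
|P∩Q∩R| = 0.
|P ∪ Q ∪ R| = 77.5 − 17.7581 + 0 = 59.74.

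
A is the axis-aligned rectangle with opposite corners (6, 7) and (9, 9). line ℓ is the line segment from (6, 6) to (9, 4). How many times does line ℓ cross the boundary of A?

The segment lies entirely outside A and never meets its boundary.

0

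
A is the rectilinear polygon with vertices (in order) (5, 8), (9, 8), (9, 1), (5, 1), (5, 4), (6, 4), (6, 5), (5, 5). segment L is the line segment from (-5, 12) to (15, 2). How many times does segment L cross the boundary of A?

The segment meets the boundary at (9,5), (5,7).

2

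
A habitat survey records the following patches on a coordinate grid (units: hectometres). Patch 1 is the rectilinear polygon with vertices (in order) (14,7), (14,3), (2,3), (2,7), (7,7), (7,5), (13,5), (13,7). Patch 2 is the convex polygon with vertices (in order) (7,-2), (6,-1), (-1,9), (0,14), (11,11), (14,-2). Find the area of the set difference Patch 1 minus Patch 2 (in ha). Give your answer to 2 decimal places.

5.80

|Patch 1| = 36, |Patch 1∩Patch 2| = 30.2022.
|Patch 1 ∖ Patch 2| = |Patch 1| − |Patch 1∩Patch 2| = 36 − 30.2022 = 5.80.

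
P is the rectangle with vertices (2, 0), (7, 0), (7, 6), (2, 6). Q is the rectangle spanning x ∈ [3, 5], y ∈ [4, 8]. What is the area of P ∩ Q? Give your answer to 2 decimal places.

4.00

|P∩Q|: x∈[3,5], y∈[4,6] → 2·2 = 4.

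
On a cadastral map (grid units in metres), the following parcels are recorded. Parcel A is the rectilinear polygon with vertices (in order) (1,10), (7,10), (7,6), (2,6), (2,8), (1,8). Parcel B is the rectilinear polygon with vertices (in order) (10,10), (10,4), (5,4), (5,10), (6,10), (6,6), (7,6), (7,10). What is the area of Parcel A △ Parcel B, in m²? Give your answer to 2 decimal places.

40.00

|Parcel A| = 22, |Parcel B| = 26, |Parcel A∩Parcel B| = 4.
|Parcel A △ Parcel B| = |Parcel A| + |Parcel B| − 2·|Parcel A∩Parcel B| = 22 + 26 − 8 = 40.00.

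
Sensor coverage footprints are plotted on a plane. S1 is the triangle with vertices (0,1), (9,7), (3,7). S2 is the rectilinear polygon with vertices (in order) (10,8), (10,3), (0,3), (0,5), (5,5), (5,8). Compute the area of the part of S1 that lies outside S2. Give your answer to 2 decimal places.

|S1| = 18, |S1∩S2| = 11.
|S1 ∖ S2| = |S1| − |S1∩S2| = 18 − 11 = 7.00.

7.00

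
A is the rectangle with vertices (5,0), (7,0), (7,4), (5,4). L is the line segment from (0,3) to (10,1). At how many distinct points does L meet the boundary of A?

The segment meets the boundary at (7,1.6), (5,2).

2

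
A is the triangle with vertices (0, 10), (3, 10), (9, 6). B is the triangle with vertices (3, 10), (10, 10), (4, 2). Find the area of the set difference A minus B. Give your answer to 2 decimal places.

2.34

|A| = 6, |A∩B| = 3.6601.
|A ∖ B| = |A| − |A∩B| = 6 − 3.6601 = 2.34.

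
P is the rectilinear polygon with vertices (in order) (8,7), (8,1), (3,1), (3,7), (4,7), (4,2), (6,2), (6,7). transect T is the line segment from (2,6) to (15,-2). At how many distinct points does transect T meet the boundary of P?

4

The segment meets the boundary at (8,2.308), (6,3.538), (4,4.769), (3,5.385).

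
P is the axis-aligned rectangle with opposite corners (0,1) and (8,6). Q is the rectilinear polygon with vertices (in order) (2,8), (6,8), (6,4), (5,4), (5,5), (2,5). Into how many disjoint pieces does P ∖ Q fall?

P ∖ Q is a single connected region.

1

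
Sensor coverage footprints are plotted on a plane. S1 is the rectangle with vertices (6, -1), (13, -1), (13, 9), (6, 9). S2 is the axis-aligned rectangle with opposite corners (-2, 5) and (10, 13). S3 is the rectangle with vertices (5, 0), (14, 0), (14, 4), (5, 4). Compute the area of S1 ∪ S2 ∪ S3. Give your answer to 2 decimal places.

By inclusion–exclusion:
Individual areas: |S1| = 70, |S2| = 96, |S3| = 36.
|S1∩S2|: x∈[6,10], y∈[5,9] → 4·4 = 16.
|S1∩S3|: x∈[6,13], y∈[0,4] → 7·4 = 28.
|S2∩S3| = 0 (no overlap).
|S1∩S2∩S3| = 0.
|S1 ∪ S2 ∪ S3| = 202 − 44 + 0 = 158.00.

158.00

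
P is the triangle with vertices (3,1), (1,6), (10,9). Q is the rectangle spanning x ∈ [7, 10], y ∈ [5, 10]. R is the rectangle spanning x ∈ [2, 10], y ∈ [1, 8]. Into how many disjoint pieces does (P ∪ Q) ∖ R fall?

(P ∪ Q) ∖ R splits into 2 disjoint pieces (area 1.4167, area 6).

2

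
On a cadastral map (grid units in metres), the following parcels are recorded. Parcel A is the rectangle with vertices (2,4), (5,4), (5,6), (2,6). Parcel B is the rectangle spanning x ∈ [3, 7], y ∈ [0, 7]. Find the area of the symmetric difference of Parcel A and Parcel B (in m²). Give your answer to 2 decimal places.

26.00

|Parcel A∩Parcel B|: x∈[3,5], y∈[4,6] → 2·2 = 4.
|Parcel A △ Parcel B| = |Parcel A| + |Parcel B| − 2·|Parcel A∩Parcel B| = 6 + 28 − 8 = 26.00.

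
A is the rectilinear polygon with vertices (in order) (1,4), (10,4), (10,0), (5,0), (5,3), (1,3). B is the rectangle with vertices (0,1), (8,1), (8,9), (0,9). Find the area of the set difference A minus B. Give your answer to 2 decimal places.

|A| = 24, |A∩B| = 13.
|A ∖ B| = |A| − |A∩B| = 24 − 13 = 11.00.

11.00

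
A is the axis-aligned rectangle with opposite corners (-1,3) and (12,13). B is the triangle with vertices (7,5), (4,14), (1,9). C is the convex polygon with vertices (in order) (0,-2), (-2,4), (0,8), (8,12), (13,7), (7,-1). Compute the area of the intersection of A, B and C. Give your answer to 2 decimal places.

The intersection is the polygon with vertices (7,5), (1.429,8.714), (5.143,10.571).
By the shoelace formula its area is 12.07.

12.07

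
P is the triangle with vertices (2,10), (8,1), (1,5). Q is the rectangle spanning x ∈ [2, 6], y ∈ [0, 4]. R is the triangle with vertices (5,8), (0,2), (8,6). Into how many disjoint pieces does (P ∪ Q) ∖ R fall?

(P ∪ Q) ∖ R splits into 2 disjoint pieces (area 17.6071, area 8.5929).

2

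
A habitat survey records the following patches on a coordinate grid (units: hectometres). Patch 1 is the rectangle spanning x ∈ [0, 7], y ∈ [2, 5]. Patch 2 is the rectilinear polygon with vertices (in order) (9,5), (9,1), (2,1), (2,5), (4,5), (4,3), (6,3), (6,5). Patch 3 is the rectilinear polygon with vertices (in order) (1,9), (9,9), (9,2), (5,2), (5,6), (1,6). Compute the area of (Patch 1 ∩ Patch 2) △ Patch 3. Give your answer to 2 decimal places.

43.00

|Patch 1 ∩ Patch 2| = 11.
|(Patch 1 ∩ Patch 2) ∩ Patch 3| = 4.
|(Patch 1 ∩ Patch 2) △ Patch 3| = 11 + 40 − 8 = 43.00.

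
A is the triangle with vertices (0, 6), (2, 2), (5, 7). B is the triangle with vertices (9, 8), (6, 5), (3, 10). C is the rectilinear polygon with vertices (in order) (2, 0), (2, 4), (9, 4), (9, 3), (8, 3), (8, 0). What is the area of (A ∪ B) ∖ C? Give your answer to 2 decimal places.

21.79

|A ∪ B| = 22.9869.
|(A ∪ B) ∩ C| = 1.2.
|(A ∪ B) ∖ C| = 22.9869 − 1.2 = 21.79.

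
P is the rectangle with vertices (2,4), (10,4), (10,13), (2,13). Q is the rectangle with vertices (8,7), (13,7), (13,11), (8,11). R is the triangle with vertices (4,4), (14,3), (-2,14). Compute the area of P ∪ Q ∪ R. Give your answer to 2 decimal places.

By inclusion–exclusion:
Individual areas: |P| = 72, |Q| = 20, |R| = 47.
|P∩Q|: x∈[8,10], y∈[7,11] → 2·4 = 8.
|P∩R| = 32.6667.
|Q∩R| = 0.0114.
|P∩Q∩R| = 0.0114.
|P ∪ Q ∪ R| = 139 − 40.678 + 0.0114 = 98.33.

98.33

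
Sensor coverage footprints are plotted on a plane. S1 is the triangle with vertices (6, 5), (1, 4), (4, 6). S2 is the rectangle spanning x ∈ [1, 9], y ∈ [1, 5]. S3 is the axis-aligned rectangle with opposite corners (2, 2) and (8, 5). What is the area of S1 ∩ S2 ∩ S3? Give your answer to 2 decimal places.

The intersection is the polygon with vertices (2.5,5), (6,5), (2,4.2), (2,4.667).
By the shoelace formula its area is 1.52.

1.52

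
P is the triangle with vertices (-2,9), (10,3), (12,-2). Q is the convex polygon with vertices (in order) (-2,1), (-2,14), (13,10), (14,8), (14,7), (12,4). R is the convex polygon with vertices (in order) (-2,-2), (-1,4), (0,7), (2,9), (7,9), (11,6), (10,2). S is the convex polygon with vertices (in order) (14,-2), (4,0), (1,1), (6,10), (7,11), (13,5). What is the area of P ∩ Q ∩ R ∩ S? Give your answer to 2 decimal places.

The intersection is the polygon with vertices (3.182,4.928), (3.826,6.087), (9.2,3.4), (6,2.714).
By the shoelace formula its area is 8.49.

8.49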